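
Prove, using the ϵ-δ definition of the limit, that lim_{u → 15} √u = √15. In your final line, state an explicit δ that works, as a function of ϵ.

δ = min(15, √15·ϵ)

Let ϵ > 0 be given. We want δ > 0 such that 0 < |u − 15| < δ implies |√u − √15| < ϵ.
Multiplying by the conjugate, |√u − √15| = |u − 15|/(√u + √15).
Restrict δ ≤ 15 so that |u − 15| < 15 forces u > 0, and then √u + √15 > √15.
Hence |√u − √15| < |u − 15|/√15, which is < ϵ once |u − 15| < √15·ϵ.
Take δ = min(15, √15·ϵ). If 0 < |u − 15| < δ then u > 0 and |√u − √15| < |u − 15|/√15 < ϵ.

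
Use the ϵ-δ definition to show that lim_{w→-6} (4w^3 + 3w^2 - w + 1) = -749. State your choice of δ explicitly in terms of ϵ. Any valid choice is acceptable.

Suppose ϵ > 0. We want δ > 0 such that 0 < |w + 6| < δ implies |(4w^3 + 3w^2 - w + 1) + 749| < ϵ.
(4w^3 + 3w^2 - w + 1) + 749 = 4w^3 + 3w^2 - w + 750 = (w + 6)(4w^2 - 21w + 125).
So |(4w^3 + 3w^2 - w + 1) + 749| = |w + 6|·|4w^2 - 21w + 125|.
Require δ ≤ 1. Then |w + 6| < 1 gives |w| < 7, and by the triangle inequality |4w^2 - 21w + 125| ≤ 4·7^2 + 21·7 + 125 = 468.
Hence |(4w^3 + 3w^2 - w + 1) + 749| ≤ 468|w + 6| < ϵ provided |w + 6| < ϵ/468.
Choosing δ = min(1, ϵ/468) ensures both conditions, hence |(4w^3 + 3w^2 - w + 1) + 749| < ϵ.

δ = min(1, ϵ/468)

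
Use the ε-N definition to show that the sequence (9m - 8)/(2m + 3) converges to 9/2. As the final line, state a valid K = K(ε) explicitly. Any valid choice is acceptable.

K = (43/4)/ε

Let ε > 0 be given. For m ≥ 1, |(9m - 8)/(2m + 3) − (9/2)| = |-43|/(2(2m + 3)) = 43/(2(2m + 3)).
Since 2m + 3 ≥ 2m for m ≥ 1, this is ≤ 43/(2·2m) = (43/4)/m.
So |(9m - 8)/(2m + 3) − (9/2)| < ε whenever m > (43/4)/ε.
Take K = (43/4)/ε. If m > K then |(9m - 8)/(2m + 3) − (9/2)| ≤ (43/4)/m < ε.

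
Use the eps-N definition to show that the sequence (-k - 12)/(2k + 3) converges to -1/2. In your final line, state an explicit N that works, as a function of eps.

Let eps > 0 be given. For k ≥ 1, |(-k - 12)/(2k + 3) + 1/2| = |-21|/(2(2k + 3)) = 21/(2(2k + 3)).
Since 2k + 3 ≥ 2k for k ≥ 1, this is ≤ 21/(2·2k) = (21/4)/k.
So |(-k - 12)/(2k + 3) + 1/2| < eps whenever k > (21/4)/eps.
Take N = (21/4)/eps. If k > N then |(-k - 12)/(2k + 3) + 1/2| ≤ (21/4)/k < eps.

N = (21/4)/eps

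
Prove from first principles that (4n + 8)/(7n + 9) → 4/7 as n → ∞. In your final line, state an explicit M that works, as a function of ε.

Suppose ε > 0. For n ≥ 1, |(4n + 8)/(7n + 9) − (4/7)| = |20|/(7(7n + 9)) = 20/(7(7n + 9)).
Since 7n + 9 ≥ 7n for n ≥ 1, this is ≤ 20/(7·7n) = (20/49)/n.
So |(4n + 8)/(7n + 9) − (4/7)| < ε whenever n > (20/49)/ε.
Take M = (20/49)/ε. If n > M then |(4n + 8)/(7n + 9) − (4/7)| ≤ (20/49)/n < ε.

M = (20/49)/ε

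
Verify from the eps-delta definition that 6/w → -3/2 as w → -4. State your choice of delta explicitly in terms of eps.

Let eps > 0 be given. We seek delta > 0 such that 0 < |w + 4| < delta implies |6/w + 3/2| < eps.
|6/w + 3/2| = 6·|-4 − w|/(4·|w|) = 6|w + 4|/(4|w|).
Require delta ≤ 2 so that |w| > 4 − 2 = 2, hence 4|w| > 8.
Then |6/w + 3/2| < 6|w + 4|/8, which is < eps when |w + 4| < (4/3)eps.
Take delta = min(2, (4/3)eps). Then 0 < |w + 4| < delta gives both |w + 4| < 2 and |w + 4| < (4/3)eps, so |6/w + 3/2| < eps.

delta = min(2, (4/3)eps)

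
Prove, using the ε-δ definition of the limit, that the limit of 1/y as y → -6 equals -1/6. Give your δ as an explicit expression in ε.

Let ε > 0. We seek δ > 0 such that 0 < |y + 6| < δ implies |1/y + 1/6| < ε.
|1/y + 1/6| = |-6 − y|/(6·|y|) = |y + 6|/(6|y|).
Restrict δ ≤ 3. Then |y + 6| < 3 gives |y| > 3, so 6|y| > 18.
Then |1/y + 1/6| < |y + 6|/18, which is < ε when |y + 6| < 18ε.
Take δ = min(3, 18ε). Then 0 < |y + 6| < δ gives both |y + 6| < 3 and |y + 6| < 18ε, so |1/y + 1/6| < ε.

δ = min(3, 18ε)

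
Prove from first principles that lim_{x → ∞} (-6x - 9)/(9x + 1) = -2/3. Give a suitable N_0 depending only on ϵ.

Fix ϵ > 0. We seek N_0 > 0 such that x > N_0 implies |(-6x - 9)/(9x + 1) + 2/3| < ϵ.
(-6x - 9)/(9x + 1) + 2/3 = (9(-6x - 9) − (-6)(9x + 1)) / (9(9x + 1)) = -75/(9(9x + 1)).
For x > 0 we have 9x + 1 > 9x, so |(-6x - 9)/(9x + 1) + 2/3| = 75/(9(9x + 1)) < 75/(9·9x) = (25/27)/x.
Thus |(-6x - 9)/(9x + 1) + 2/3| < ϵ whenever x > (25/27)/ϵ.
Take N_0 = (25/27)/ϵ. If x > N_0 then |(-6x - 9)/(9x + 1) + 2/3| < (25/27)/x < ϵ.

N_0 = (25/27)/ϵ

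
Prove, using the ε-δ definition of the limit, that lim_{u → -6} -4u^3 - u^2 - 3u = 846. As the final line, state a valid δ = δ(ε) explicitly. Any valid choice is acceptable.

δ = min(2, ε/581)

Suppose ε > 0. We want δ > 0 such that 0 < |u + 6| < δ implies |(-4u^3 - u^2 - 3u) − 846| < ε.
(-4u^3 - u^2 - 3u) − 846 = -4u^3 - u^2 - 3u - 846 = (u + 6)(-4u^2 + 23u - 141).
So |(-4u^3 - u^2 - 3u) − 846| = |u + 6|·|-4u^2 + 23u - 141|.
Require δ ≤ 2. Then |u + 6| < 2 gives |u| < 8, and by the triangle inequality |-4u^2 + 23u - 141| ≤ 4·8^2 + 23·8 + 141 = 581.
Hence |(-4u^3 - u^2 - 3u) − 846| ≤ 581|u + 6| < ε provided |u + 6| < ε/581.
Take δ = min(2, ε/581). Then 0 < |u + 6| < δ gives both |u + 6| < 2 and |u + 6| < ε/581, so |(-4u^3 - u^2 - 3u) − 846| < ε.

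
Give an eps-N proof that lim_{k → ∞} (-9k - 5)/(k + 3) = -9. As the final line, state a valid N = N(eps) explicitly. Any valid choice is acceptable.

N = 22/eps

Fix eps > 0. For k ≥ 1, |(-9k - 5)/(k + 3) + 9| = |22|/((k + 3)) = 22/((k + 3)).
Since k + 3 ≥ k for k ≥ 1, this is ≤ 22/(k) = 22/k.
So |(-9k - 5)/(k + 3) + 9| < eps whenever k > 22/eps.
Take N = 22/eps. If k > N then |(-9k - 5)/(k + 3) + 9| ≤ 22/k < eps.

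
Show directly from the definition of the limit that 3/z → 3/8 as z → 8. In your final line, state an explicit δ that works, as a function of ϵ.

Let ϵ > 0. We seek δ > 0 such that 0 < |z − 8| < δ implies |3/z − (3/8)| < ϵ.
|3/z − (3/8)| = 3·|8 − z|/(8·|z|) = 3|z − 8|/(8|z|).
Require δ ≤ 4 so that |z| > 8 − 4 = 4, hence 8|z| > 32.
Then |3/z − (3/8)| < 3|z − 8|/32, which is < ϵ when |z − 8| < (32/3)ϵ.
Take δ = min(4, (32/3)ϵ). Then 0 < |z − 8| < δ gives both |z − 8| < 4 and |z − 8| < (32/3)ϵ, so |3/z − (3/8)| < ϵ.

δ = min(4, (32/3)ϵ)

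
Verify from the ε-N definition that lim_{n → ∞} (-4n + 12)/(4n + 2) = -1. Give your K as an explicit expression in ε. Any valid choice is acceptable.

K = (7/2)/ε

Fix ε > 0. For n ≥ 1, |(-4n + 12)/(4n + 2) + 1| = |56|/(4(4n + 2)) = 56/(4(4n + 2)).
Since 4n + 2 ≥ 4n for n ≥ 1, this is ≤ 56/(4·4n) = (7/2)/n.
So |(-4n + 12)/(4n + 2) + 1| < ε whenever n > (7/2)/ε.
Take K = (7/2)/ε. If n > K then |(-4n + 12)/(4n + 2) + 1| ≤ (7/2)/n < ε.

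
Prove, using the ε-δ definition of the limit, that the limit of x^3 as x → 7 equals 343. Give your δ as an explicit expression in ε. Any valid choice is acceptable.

δ = min(1, ε/169)

Let ε > 0. We seek δ > 0 with 0 < |x − 7| < δ ⇒ |x^3 − 343| < ε.
Factor: x^3 − 343 = (x − 7)(x^2 + 7x + 49), so |x^3 − 343| = |x − 7|·|x^2 + 7x + 49|.
Impose δ ≤ 1 so that |x| < 8; then |x^2 + 7x + 49| ≤ 169.
Hence |x^3 − 343| ≤ 169|x − 7|, which is < ε once |x − 7| < ε/169.
Take δ = min(1, ε/169). If 0 < |x − 7| < δ then both bounds hold and |x^3 − 343| ≤ 169|x − 7| < 169·(ε/169) = ε.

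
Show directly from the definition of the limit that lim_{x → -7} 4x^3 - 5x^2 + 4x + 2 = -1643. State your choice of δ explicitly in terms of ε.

δ = min(1, ε/755)

Let ε > 0. We want δ > 0 such that 0 < |x + 7| < δ implies |(4x^3 - 5x^2 + 4x + 2) + 1643| < ε.
(4x^3 - 5x^2 + 4x + 2) + 1643 = 4x^3 - 5x^2 + 4x + 1645 = (x + 7)(4x^2 - 33x + 235).
So |(4x^3 - 5x^2 + 4x + 2) + 1643| = |x + 7|·|4x^2 - 33x + 235|.
Require δ ≤ 1. Then |x + 7| < 1 gives |x| < 8, and by the triangle inequality |4x^2 - 33x + 235| ≤ 4·8^2 + 33·8 + 235 = 755.
Hence |(4x^3 - 5x^2 + 4x + 2) + 1643| ≤ 755|x + 7| < ε provided |x + 7| < ε/755.
Choosing δ = min(1, ε/755) ensures both conditions, hence |(4x^3 - 5x^2 + 4x + 2) + 1643| < ε.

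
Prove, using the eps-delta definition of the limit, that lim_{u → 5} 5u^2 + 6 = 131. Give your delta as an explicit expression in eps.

delta = min(1, eps/55)

Fix eps > 0. We want delta > 0 such that 0 < |u − 5| < delta implies |(5u^2 + 6) − 131| < eps.
(5u^2 + 6) − 131 = 5u^2 - 125 = (u − 5)(5u + 25).
So |(5u^2 + 6) − 131| = |u − 5|·|5u + 25|.
Require delta ≤ 1. Then |u − 5| < 1 gives |u| < 6, and by the triangle inequality |5u + 25| ≤ 5·6 + 25 = 55.
Hence |(5u^2 + 6) − 131| ≤ 55|u − 5| < eps provided |u − 5| < eps/55.
Choosing delta = min(1, eps/55) ensures both conditions, hence |(5u^2 + 6) − 131| < eps.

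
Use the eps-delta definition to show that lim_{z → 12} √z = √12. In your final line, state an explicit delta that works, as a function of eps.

delta = min(12, √12·eps)

Let eps > 0. We want delta > 0 such that 0 < |z − 12| < delta implies |√z − √12| < eps.
Rationalise: √z − √12 = (z − 12)/(√z + √12), so |√z − √12| = |z − 12|/(√z + √12).
Restrict delta ≤ 12 so that |z − 12| < 12 forces z > 0, and then √z + √12 > √12.
Hence |√z − √12| < |z − 12|/√12, which is < eps once |z − 12| < √12·eps.
Take delta = min(12, √12·eps). If 0 < |z − 12| < delta then z > 0 and |√z − √12| < |z − 12|/√12 < eps.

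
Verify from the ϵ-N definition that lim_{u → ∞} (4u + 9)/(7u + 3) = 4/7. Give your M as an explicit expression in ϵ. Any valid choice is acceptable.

Fix ϵ > 0. We seek M > 0 such that u > M implies |(4u + 9)/(7u + 3) − (4/7)| < ϵ.
(4u + 9)/(7u + 3) − (4/7) = (7(4u + 9) − 4(7u + 3)) / (7(7u + 3)) = 51/(7(7u + 3)).
For u > 0 we have 7u + 3 > 7u, so |(4u + 9)/(7u + 3) − (4/7)| = 51/(7(7u + 3)) < 51/(7·7u) = (51/49)/u.
Thus |(4u + 9)/(7u + 3) − (4/7)| < ϵ whenever u > (51/49)/ϵ.
Take M = (51/49)/ϵ. If u > M then |(4u + 9)/(7u + 3) − (4/7)| < (51/49)/u < ϵ.

M = (51/49)/ϵ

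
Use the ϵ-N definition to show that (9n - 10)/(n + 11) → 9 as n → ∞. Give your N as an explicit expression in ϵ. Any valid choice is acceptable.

Let ϵ > 0. For n ≥ 1, |(9n - 10)/(n + 11) − 9| = |-109|/((n + 11)) = 109/((n + 11)).
Since n + 11 ≥ n for n ≥ 1, this is ≤ 109/(n) = 109/n.
So |(9n - 10)/(n + 11) − 9| < ϵ whenever n > 109/ϵ.
Take N = 109/ϵ. If n > N then |(9n - 10)/(n + 11) − 9| ≤ 109/n < ϵ.

N = 109/ϵ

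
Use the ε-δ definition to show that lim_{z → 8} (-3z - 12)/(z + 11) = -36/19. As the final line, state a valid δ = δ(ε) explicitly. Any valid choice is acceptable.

Let ε > 0 be given. We want δ > 0 with 0 < |z − 8| < δ ⇒ |(-3z - 12)/(z + 11) + 36/19| < ε.
Combining over a common denominator, (-3z - 12)/(z + 11) + 36/19 = [(-3z - 12)·19 − (-36)·(z + 11)] / [19·(z + 11)] = -21(z − 8) / (19(z + 11)).
So |(-3z - 12)/(z + 11) + 36/19| = 21|z − 8| / (19·|z + 11|).
Restrict δ ≤ 19/2. Then |z − 8| < 19/2 gives |z + 11| = |(z − 8) + 19| ≥ 19 − 19/2 = 19/2.
Hence |(-3z - 12)/(z + 11) + 36/19| < 21|z − 8|/(19·(19/2)) = (42/361)|z − 8|, which is < ε once |z − 8| < (361/42)ε.
Take δ = min(19/2, (361/42)ε). Then 0 < |z − 8| < δ forces both bounds, so |(-3z - 12)/(z + 11) + 36/19| < ε.

δ = min(19/2, (361/42)ε)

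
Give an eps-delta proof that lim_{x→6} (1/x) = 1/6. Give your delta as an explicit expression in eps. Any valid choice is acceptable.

delta = min(3, 18eps)

Let eps > 0 be given. We seek delta > 0 such that 0 < |x − 6| < delta implies |1/x − (1/6)| < eps.
|1/x − (1/6)| = |6 − x|/(6·|x|) = |x − 6|/(6|x|).
Restrict delta ≤ 3. Then |x − 6| < 3 gives |x| > 3, so 6|x| > 18.
Then |1/x − (1/6)| < |x − 6|/18, which is < eps when |x − 6| < 18eps.
Take delta = min(3, 18eps). Then 0 < |x − 6| < delta gives both |x − 6| < 3 and |x − 6| < 18eps, so |1/x − (1/6)| < eps.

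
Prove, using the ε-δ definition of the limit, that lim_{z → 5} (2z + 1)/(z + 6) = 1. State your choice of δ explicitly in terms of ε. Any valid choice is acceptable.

δ = min(11/2, (11/2)ε)

Let ε > 0. We want δ > 0 with 0 < |z − 5| < δ ⇒ |(2z + 1)/(z + 6) − 1| < ε.
Combining over a common denominator, (2z + 1)/(z + 6) − 1 = [(2z + 1)·11 − 11·(z + 6)] / [11·(z + 6)] = 11(z − 5) / (11(z + 6)).
So |(2z + 1)/(z + 6) − 1| = 11|z − 5| / (11·|z + 6|).
Restrict δ ≤ 11/2. Then |z − 5| < 11/2 gives |z + 6| = |(z − 5) + 11| ≥ 11 − 11/2 = 11/2.
Hence |(2z + 1)/(z + 6) − 1| < 11|z − 5|/(11·(11/2)) = (2/11)|z − 5|, which is < ε once |z − 5| < (11/2)ε.
Take δ = min(11/2, (11/2)ε). Then 0 < |z − 5| < δ forces both bounds, so |(2z + 1)/(z + 6) − 1| < ε.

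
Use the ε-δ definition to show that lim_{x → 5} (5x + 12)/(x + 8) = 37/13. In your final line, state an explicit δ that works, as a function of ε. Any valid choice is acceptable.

δ = min(13/2, (169/56)ε)

Fix ε > 0. We want δ > 0 with 0 < |x − 5| < δ ⇒ |(5x + 12)/(x + 8) − (37/13)| < ε.
Combining over a common denominator, (5x + 12)/(x + 8) − (37/13) = [(5x + 12)·13 − 37·(x + 8)] / [13·(x + 8)] = 28(x − 5) / (13(x + 8)).
So |(5x + 12)/(x + 8) − (37/13)| = 28|x − 5| / (13·|x + 8|).
Restrict δ ≤ 13/2. Then |x − 5| < 13/2 gives |x + 8| = |(x − 5) + 13| ≥ 13 − 13/2 = 13/2.
Hence |(5x + 12)/(x + 8) − (37/13)| < 28|x − 5|/(13·(13/2)) = (56/169)|x − 5|, which is < ε once |x − 5| < (169/56)ε.
Take δ = min(13/2, (169/56)ε). Then 0 < |x − 5| < δ forces both bounds, so |(5x + 12)/(x + 8) − (37/13)| < ε.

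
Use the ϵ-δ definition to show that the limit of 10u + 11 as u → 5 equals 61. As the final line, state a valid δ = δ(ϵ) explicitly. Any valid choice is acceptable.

Fix ϵ > 0. We need δ > 0 so that 0 < |u − 5| < δ implies |(10u + 11) − 61| < ϵ.
Since (10u + 11) − 61 = 10(u − 5), we have |(10u + 11) − 61| = 10|u − 5|.
Thus it suffices that |u − 5| < ϵ/10.
Choosing δ = ϵ/10 gives |(10u + 11) − 61| = 10|u − 5| < ϵ whenever |u − 5| < δ.

δ = ϵ/10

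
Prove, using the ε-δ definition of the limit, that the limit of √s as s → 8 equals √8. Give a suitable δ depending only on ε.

δ = min(8, √8·ε)

Fix ε > 0. We want δ > 0 such that 0 < |s − 8| < δ implies |√s − √8| < ε.
Rationalise: √s − √8 = (s − 8)/(√s + √8), so |√s − √8| = |s − 8|/(√s + √8).
Restrict δ ≤ 8 so that |s − 8| < 8 forces s > 0, and then √s + √8 > √8.
Hence |√s − √8| < |s − 8|/√8, which is < ε once |s − 8| < √8·ε.
Take δ = min(8, √8·ε). If 0 < |s − 8| < δ then s > 0 and |√s − √8| < |s − 8|/√8 < ε.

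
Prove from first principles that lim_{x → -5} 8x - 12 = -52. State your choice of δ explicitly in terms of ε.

δ = ε/8

Fix ε > 0. We need δ > 0 so that 0 < |x + 5| < δ implies |(8x - 12) + 52| < ε.
Since (8x - 12) + 52 = 8(x + 5), we have |(8x - 12) + 52| = 8|x + 5|.
So 8|x + 5| < ε exactly when |x + 5| < ε/8.
Choosing δ = ε/8 gives |(8x - 12) + 52| = 8|x + 5| < ε whenever |x + 5| < δ.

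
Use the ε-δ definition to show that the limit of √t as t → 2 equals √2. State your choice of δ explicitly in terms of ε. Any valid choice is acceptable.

δ = min(2, √2·ε)

Fix ε > 0. We want δ > 0 such that 0 < |t − 2| < δ implies |√t − √2| < ε.
Rationalise: √t − √2 = (t − 2)/(√t + √2), so |√t − √2| = |t − 2|/(√t + √2).
Restrict δ ≤ 2 so that |t − 2| < 2 forces t > 0, and then √t + √2 > √2.
Hence |√t − √2| < |t − 2|/√2, which is < ε once |t − 2| < √2·ε.
Take δ = min(2, √2·ε). If 0 < |t − 2| < δ then t > 0 and |√t − √2| < |t − 2|/√2 < ε.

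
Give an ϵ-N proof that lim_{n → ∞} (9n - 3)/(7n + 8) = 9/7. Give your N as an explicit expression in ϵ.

N = (93/49)/ϵ

Let ϵ > 0 be given. For n ≥ 1, |(9n - 3)/(7n + 8) − (9/7)| = |-93|/(7(7n + 8)) = 93/(7(7n + 8)).
Since 7n + 8 ≥ 7n for n ≥ 1, this is ≤ 93/(7·7n) = (93/49)/n.
So |(9n - 3)/(7n + 8) − (9/7)| < ϵ whenever n > (93/49)/ϵ.
Take N = (93/49)/ϵ. If n > N then |(9n - 3)/(7n + 8) − (9/7)| ≤ (93/49)/n < ϵ.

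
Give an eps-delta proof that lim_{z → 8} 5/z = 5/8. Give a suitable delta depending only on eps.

Suppose eps > 0. We seek delta > 0 such that 0 < |z − 8| < delta implies |5/z − (5/8)| < eps.
|5/z − (5/8)| = 5·|8 − z|/(8·|z|) = 5|z − 8|/(8|z|).
Restrict delta ≤ 4. Then |z − 8| < 4 gives |z| > 4, so 8|z| > 32.
Then |5/z − (5/8)| < 5|z − 8|/32, which is < eps when |z − 8| < (32/5)eps.
Take delta = min(4, (32/5)eps). Then 0 < |z − 8| < delta gives both |z − 8| < 4 and |z − 8| < (32/5)eps, so |5/z − (5/8)| < eps.

delta = min(4, (32/5)eps)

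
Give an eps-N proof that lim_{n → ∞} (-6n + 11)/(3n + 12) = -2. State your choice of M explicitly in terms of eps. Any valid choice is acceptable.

Let eps > 0 be given. For n ≥ 1, |(-6n + 11)/(3n + 12) + 2| = |105|/(3(3n + 12)) = 105/(3(3n + 12)).
Since 3n + 12 ≥ 3n for n ≥ 1, this is ≤ 105/(3·3n) = (35/3)/n.
So |(-6n + 11)/(3n + 12) + 2| < eps whenever n > (35/3)/eps.
Take M = (35/3)/eps. If n > M then |(-6n + 11)/(3n + 12) + 2| ≤ (35/3)/n < eps.

M = (35/3)/eps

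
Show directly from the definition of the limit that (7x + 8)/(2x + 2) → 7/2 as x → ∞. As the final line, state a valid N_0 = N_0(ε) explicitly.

Suppose ε > 0. We seek N_0 > 0 such that x > N_0 implies |(7x + 8)/(2x + 2) − (7/2)| < ε.
(7x + 8)/(2x + 2) − (7/2) = (2(7x + 8) − 7(2x + 2)) / (2(2x + 2)) = 2/(2(2x + 2)).
For x > 0 we have 2x + 2 > 2x, so |(7x + 8)/(2x + 2) − (7/2)| = 2/(2(2x + 2)) < 2/(2·2x) = (1/2)/x.
Thus |(7x + 8)/(2x + 2) − (7/2)| < ε whenever x > (1/2)/ε.
Take N_0 = (1/2)/ε. If x > N_0 then |(7x + 8)/(2x + 2) − (7/2)| < (1/2)/x < ε.

N_0 = (1/2)/ε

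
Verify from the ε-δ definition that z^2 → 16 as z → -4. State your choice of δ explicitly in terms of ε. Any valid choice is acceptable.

Fix ε > 0. We seek δ > 0 with 0 < |z + 4| < δ ⇒ |z^2 − 16| < ε.
Factor: z^2 − 16 = (z + 4)(z - 4), so |z^2 − 16| = |z + 4|·|z - 4|.
Restrict δ ≤ 1. Then |z + 4| < 1 gives |z| < 5, so by the triangle inequality |z - 4| ≤ 5 + 4 = 9.
Hence |z^2 − 16| ≤ 9|z + 4|, which is < ε once |z + 4| < ε/9.
Take δ = min(1, ε/9). If 0 < |z + 4| < δ then both bounds hold and |z^2 − 16| ≤ 9|z + 4| < 9·(ε/9) = ε.

δ = min(1, ε/9)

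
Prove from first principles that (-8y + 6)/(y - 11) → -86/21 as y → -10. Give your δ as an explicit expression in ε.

δ = min(21/2, (441/164)ε)

Suppose ε > 0. We want δ > 0 with 0 < |y + 10| < δ ⇒ |(-8y + 6)/(y - 11) + 86/21| < ε.
Combining over a common denominator, (-8y + 6)/(y - 11) + 86/21 = [(-8y + 6)·(-21) − 86·(y - 11)] / [(-21)·(y - 11)] = 82(y + 10) / ((-21)(y - 11)).
So |(-8y + 6)/(y - 11) + 86/21| = 82|y + 10| / (21·|y − 11|).
Require δ ≤ 21/2, so |y − 11| ≥ |-21| − |y + 10| > 21 − 21/2 = 21/2.
Hence |(-8y + 6)/(y - 11) + 86/21| < 82|y + 10|/(21·(21/2)) = (164/441)|y + 10|, which is < ε once |y + 10| < (441/164)ε.
Take δ = min(21/2, (441/164)ε). Then 0 < |y + 10| < δ forces both bounds, so |(-8y + 6)/(y - 11) + 86/21| < ε.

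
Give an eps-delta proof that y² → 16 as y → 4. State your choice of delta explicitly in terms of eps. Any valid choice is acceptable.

delta = min(2, eps/10)

Suppose eps > 0. We seek delta > 0 with 0 < |y − 4| < delta ⇒ |y² − 16| < eps.
Factor: y² − 16 = (y − 4)(y + 4), so |y² − 16| = |y − 4|·|y + 4|.
Impose delta ≤ 2 so that |y| < 6; then |y + 4| ≤ 10.
Hence |y² − 16| ≤ 10|y − 4|, which is < eps once |y − 4| < eps/10.
Take delta = min(2, eps/10). If 0 < |y − 4| < delta then both bounds hold and |y² − 16| ≤ 10|y − 4| < 10·(eps/10) = eps.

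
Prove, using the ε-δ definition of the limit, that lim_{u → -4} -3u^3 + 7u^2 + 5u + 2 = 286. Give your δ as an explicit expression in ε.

δ = min(1, ε/241)

Fix ε > 0. We want δ > 0 such that 0 < |u + 4| < δ implies |(-3u^3 + 7u^2 + 5u + 2) − 286| < ε.
(-3u^3 + 7u^2 + 5u + 2) − 286 = -3u^3 + 7u^2 + 5u - 284 = (u + 4)(-3u^2 + 19u - 71).
So |(-3u^3 + 7u^2 + 5u + 2) − 286| = |u + 4|·|-3u^2 + 19u - 71|.
Require δ ≤ 1. Then |u + 4| < 1 gives |u| < 5, and by the triangle inequality |-3u^2 + 19u - 71| ≤ 3·5^2 + 19·5 + 71 = 241.
Hence |(-3u^3 + 7u^2 + 5u + 2) − 286| ≤ 241|u + 4| < ε provided |u + 4| < ε/241.
Take δ = min(1, ε/241). Then 0 < |u + 4| < δ gives both |u + 4| < 1 and |u + 4| < ε/241, so |(-3u^3 + 7u^2 + 5u + 2) − 286| < ε.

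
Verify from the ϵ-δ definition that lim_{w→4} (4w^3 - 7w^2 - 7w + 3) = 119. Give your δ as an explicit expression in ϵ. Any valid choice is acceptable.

Let ϵ > 0. We want δ > 0 such that 0 < |w − 4| < δ implies |(4w^3 - 7w^2 - 7w + 3) − 119| < ϵ.
(4w^3 - 7w^2 - 7w + 3) − 119 = 4w^3 - 7w^2 - 7w - 116 = (w − 4)(4w^2 + 9w + 29).
So |(4w^3 - 7w^2 - 7w + 3) − 119| = |w − 4|·|4w^2 + 9w + 29|.
Require δ ≤ 1. Then |w − 4| < 1 gives |w| < 5, and by the triangle inequality |4w^2 + 9w + 29| ≤ 4·5^2 + 9·5 + 29 = 174.
Hence |(4w^3 - 7w^2 - 7w + 3) − 119| ≤ 174|w − 4| < ϵ provided |w − 4| < ϵ/174.
Take δ = min(1, ϵ/174). Then 0 < |w − 4| < δ gives both |w − 4| < 1 and |w − 4| < ϵ/174, so |(4w^3 - 7w^2 - 7w + 3) − 119| < ϵ.

δ = min(1, ϵ/174)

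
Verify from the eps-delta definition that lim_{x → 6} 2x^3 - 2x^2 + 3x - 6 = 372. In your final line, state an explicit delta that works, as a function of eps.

Let eps > 0. We want delta > 0 such that 0 < |x − 6| < delta implies |(2x^3 - 2x^2 + 3x - 6) − 372| < eps.
(2x^3 - 2x^2 + 3x - 6) − 372 = 2x^3 - 2x^2 + 3x - 378 = (x − 6)(2x^2 + 10x + 63).
So |(2x^3 - 2x^2 + 3x - 6) − 372| = |x − 6|·|2x^2 + 10x + 63|.
Assume first that |x − 6| < 2, so |x| < 8. Then |2x^2 + 10x + 63| ≤ 2·8^2 + 10·8 + 63 = 271.
Hence |(2x^3 - 2x^2 + 3x - 6) − 372| ≤ 271|x − 6| < eps provided |x − 6| < eps/271.
Take delta = min(2, eps/271). Then 0 < |x − 6| < delta gives both |x − 6| < 2 and |x − 6| < eps/271, so |(2x^3 - 2x^2 + 3x - 6) − 372| < eps.

delta = min(2, eps/271)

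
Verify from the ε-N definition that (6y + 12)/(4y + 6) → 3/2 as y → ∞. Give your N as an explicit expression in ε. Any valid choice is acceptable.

Suppose ε > 0. We seek N > 0 such that y > N implies |(6y + 12)/(4y + 6) − (3/2)| < ε.
(6y + 12)/(4y + 6) − (3/2) = (4(6y + 12) − 6(4y + 6)) / (4(4y + 6)) = 12/(4(4y + 6)).
For y > 0 we have 4y + 6 > 4y, so |(6y + 12)/(4y + 6) − (3/2)| = 12/(4(4y + 6)) < 12/(4·4y) = (3/4)/y.
Thus |(6y + 12)/(4y + 6) − (3/2)| < ε whenever y > (3/4)/ε.
Take N = (3/4)/ε. If y > N then |(6y + 12)/(4y + 6) − (3/2)| < (3/4)/y < ε.

N = (3/4)/ε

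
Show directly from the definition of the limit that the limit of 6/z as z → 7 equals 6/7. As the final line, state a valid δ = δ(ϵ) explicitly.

Suppose ϵ > 0. We seek δ > 0 such that 0 < |z − 7| < δ implies |6/z − (6/7)| < ϵ.
|6/z − (6/7)| = 6·|7 − z|/(7·|z|) = 6|z − 7|/(7|z|).
Require δ ≤ 7/2 so that |z| > 7 − 7/2 = 7/2, hence 7|z| > 49/2.
Then |6/z − (6/7)| < 6|z − 7|/(49/2), which is < ϵ when |z − 7| < (49/12)ϵ.
Take δ = min(7/2, (49/12)ϵ). Then 0 < |z − 7| < δ gives both |z − 7| < 7/2 and |z − 7| < (49/12)ϵ, so |6/z − (6/7)| < ϵ.

δ = min(7/2, (49/12)ϵ)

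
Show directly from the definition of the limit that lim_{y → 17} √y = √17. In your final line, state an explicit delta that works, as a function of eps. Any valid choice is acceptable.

delta = min(17, √17·eps)

Suppose eps > 0. We want delta > 0 such that 0 < |y − 17| < delta implies |√y − √17| < eps.
Multiplying by the conjugate, |√y − √17| = |y − 17|/(√y + √17).
Restrict delta ≤ 17 so that |y − 17| < 17 forces y > 0, and then √y + √17 > √17.
Hence |√y − √17| < |y − 17|/√17, which is < eps once |y − 17| < √17·eps.
Take delta = min(17, √17·eps). If 0 < |y − 17| < delta then y > 0 and |√y − √17| < |y − 17|/√17 < eps.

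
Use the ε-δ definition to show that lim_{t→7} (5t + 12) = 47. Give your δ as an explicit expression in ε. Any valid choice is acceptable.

Fix ε > 0. We need δ > 0 so that 0 < |t − 7| < δ implies |(5t + 12) − 47| < ε.
Since (5t + 12) − 47 = 5(t − 7), we have |(5t + 12) − 47| = 5|t − 7|.
Thus it suffices that |t − 7| < ε/5.
Take δ = ε/5. If 0 < |t − 7| < δ then |(5t + 12) − 47| = 5|t − 7| < 5·(ε/5) = ε.

δ = ε/5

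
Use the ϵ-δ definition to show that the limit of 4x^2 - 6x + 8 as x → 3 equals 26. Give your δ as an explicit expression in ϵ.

Suppose ϵ > 0. We want δ > 0 such that 0 < |x − 3| < δ implies |(4x^2 - 6x + 8) − 26| < ϵ.
(4x^2 - 6x + 8) − 26 = 4x^2 - 6x - 18 = (x − 3)(4x + 6).
So |(4x^2 - 6x + 8) − 26| = |x − 3|·|4x + 6|.
Require δ ≤ 1. Then |x − 3| < 1 gives |x| < 4, and by the triangle inequality |4x + 6| ≤ 4·4 + 6 = 22.
Hence |(4x^2 - 6x + 8) − 26| ≤ 22|x − 3| < ϵ provided |x − 3| < ϵ/22.
Choosing δ = min(1, ϵ/22) ensures both conditions, hence |(4x^2 - 6x + 8) − 26| < ϵ.

δ = min(1, ϵ/22)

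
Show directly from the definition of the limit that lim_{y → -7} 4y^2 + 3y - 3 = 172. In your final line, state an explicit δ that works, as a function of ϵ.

δ = min(1, ϵ/57)

Let ϵ > 0 be given. We want δ > 0 such that 0 < |y + 7| < δ implies |(4y^2 + 3y - 3) − 172| < ϵ.
(4y^2 + 3y - 3) − 172 = 4y^2 + 3y - 175 = (y + 7)(4y - 25).
So |(4y^2 + 3y - 3) − 172| = |y + 7|·|4y - 25|.
Require δ ≤ 1. Then |y + 7| < 1 gives |y| < 8, and by the triangle inequality |4y - 25| ≤ 4·8 + 25 = 57.
Hence |(4y^2 + 3y - 3) − 172| ≤ 57|y + 7| < ϵ provided |y + 7| < ϵ/57.
Choosing δ = min(1, ϵ/57) ensures both conditions, hence |(4y^2 + 3y - 3) − 172| < ϵ.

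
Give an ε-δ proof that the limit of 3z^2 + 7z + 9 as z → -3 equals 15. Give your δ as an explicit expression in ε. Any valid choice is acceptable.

Let ε > 0 be given. We want δ > 0 such that 0 < |z + 3| < δ implies |(3z^2 + 7z + 9) − 15| < ε.
(3z^2 + 7z + 9) − 15 = 3z^2 + 7z - 6 = (z + 3)(3z - 2).
So |(3z^2 + 7z + 9) − 15| = |z + 3|·|3z - 2|.
Assume first that |z + 3| < 1, so |z| < 4. Then |3z - 2| ≤ 3·4 + 2 = 14.
Hence |(3z^2 + 7z + 9) − 15| ≤ 14|z + 3| < ε provided |z + 3| < ε/14.
Take δ = min(1, ε/14). Then 0 < |z + 3| < δ gives both |z + 3| < 1 and |z + 3| < ε/14, so |(3z^2 + 7z + 9) − 15| < ε.

δ = min(1, ε/14)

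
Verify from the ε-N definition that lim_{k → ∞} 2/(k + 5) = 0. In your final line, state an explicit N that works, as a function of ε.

Let ε > 0. For k ≥ 1, |2/(k + 5) − 0| = 2/(k + 5) ≤ 2/k.
We need 2/k < ε, i.e. k > 2/ε.
Take N = 2/ε. If k > N then |2/(k + 5)| ≤ 2/k < ε.

N = 2/ε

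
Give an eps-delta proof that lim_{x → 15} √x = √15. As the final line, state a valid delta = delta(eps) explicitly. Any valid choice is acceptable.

delta = min(15, √15·eps)

Let eps > 0. We want delta > 0 such that 0 < |x − 15| < delta implies |√x − √15| < eps.
Multiplying by the conjugate, |√x − √15| = |x − 15|/(√x + √15).
Restrict delta ≤ 15 so that |x − 15| < 15 forces x > 0, and then √x + √15 > √15.
Hence |√x − √15| < |x − 15|/√15, which is < eps once |x − 15| < √15·eps.
Take delta = min(15, √15·eps). If 0 < |x − 15| < delta then x > 0 and |√x − √15| < |x − 15|/√15 < eps.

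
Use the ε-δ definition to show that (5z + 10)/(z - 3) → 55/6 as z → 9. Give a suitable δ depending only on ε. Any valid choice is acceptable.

Fix ε > 0. We want δ > 0 with 0 < |z − 9| < δ ⇒ |(5z + 10)/(z - 3) − (55/6)| < ε.
Combining over a common denominator, (5z + 10)/(z - 3) − (55/6) = [(5z + 10)·6 − 55·(z - 3)] / [6·(z - 3)] = -25(z − 9) / (6(z - 3)).
So |(5z + 10)/(z - 3) − (55/6)| = 25|z − 9| / (6·|z − 3|).
Restrict δ ≤ 3. Then |z − 9| < 3 gives |z − 3| = |(z − 9) + 6| ≥ 6 − 3 = 3.
Hence |(5z + 10)/(z - 3) − (55/6)| < 25|z − 9|/(6·3) = (25/18)|z − 9|, which is < ε once |z − 9| < (18/25)ε.
Take δ = min(3, (18/25)ε). Then 0 < |z − 9| < δ forces both bounds, so |(5z + 10)/(z - 3) − (55/6)| < ε.

δ = min(3, (18/25)ε)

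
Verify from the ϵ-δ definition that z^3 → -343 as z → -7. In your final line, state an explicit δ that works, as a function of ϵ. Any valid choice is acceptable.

δ = min(1, ϵ/169)

Suppose ϵ > 0. We seek δ > 0 with 0 < |z + 7| < δ ⇒ |z^3 + 343| < ϵ.
Factor: z^3 + 343 = (z + 7)(z^2 - 7z + 49), so |z^3 + 343| = |z + 7|·|z^2 - 7z + 49|.
Impose δ ≤ 1 so that |z| < 8; then |z^2 - 7z + 49| ≤ 169.
Hence |z^3 + 343| ≤ 169|z + 7|, which is < ϵ once |z + 7| < ϵ/169.
Take δ = min(1, ϵ/169). If 0 < |z + 7| < δ then both bounds hold and |z^3 + 343| ≤ 169|z + 7| < 169·(ϵ/169) = ϵ.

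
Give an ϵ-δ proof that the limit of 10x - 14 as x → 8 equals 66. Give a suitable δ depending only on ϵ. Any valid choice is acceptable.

δ = ϵ/10

Suppose ϵ > 0. We need δ > 0 so that 0 < |x − 8| < δ implies |(10x - 14) − 66| < ϵ.
|(10x - 14) − 66| = |10x - 80| = 10|x − 8|.
Thus it suffices that |x − 8| < ϵ/10.
Choosing δ = ϵ/10 gives |(10x - 14) − 66| = 10|x − 8| < ϵ whenever |x − 8| < δ.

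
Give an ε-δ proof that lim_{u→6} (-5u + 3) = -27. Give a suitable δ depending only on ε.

Let ε > 0. We need δ > 0 so that 0 < |u − 6| < δ implies |(-5u + 3) + 27| < ε.
Since (-5u + 3) + 27 = -5(u − 6), we have |(-5u + 3) + 27| = 5|u − 6|.
So 5|u − 6| < ε exactly when |u − 6| < ε/5.
Take δ = ε/5. If 0 < |u − 6| < δ then |(-5u + 3) + 27| = 5|u − 6| < 5·(ε/5) = ε.

δ = ε/5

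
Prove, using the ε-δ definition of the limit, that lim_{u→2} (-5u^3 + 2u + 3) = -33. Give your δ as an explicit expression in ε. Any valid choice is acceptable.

Let ε > 0. We want δ > 0 such that 0 < |u − 2| < δ implies |(-5u^3 + 2u + 3) + 33| < ε.
(-5u^3 + 2u + 3) + 33 = -5u^3 + 2u + 36 = (u − 2)(-5u^2 - 10u - 18).
So |(-5u^3 + 2u + 3) + 33| = |u − 2|·|-5u^2 - 10u - 18|.
Require δ ≤ 1. Then |u − 2| < 1 gives |u| < 3, and by the triangle inequality |-5u^2 - 10u - 18| ≤ 5·3^2 + 10·3 + 18 = 93.
Hence |(-5u^3 + 2u + 3) + 33| ≤ 93|u − 2| < ε provided |u − 2| < ε/93.
Choosing δ = min(1, ε/93) ensures both conditions, hence |(-5u^3 + 2u + 3) + 33| < ε.

δ = min(1, ε/93)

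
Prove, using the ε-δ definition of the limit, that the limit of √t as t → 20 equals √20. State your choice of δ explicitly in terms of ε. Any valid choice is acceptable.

δ = min(20, √20·ε)

Let ε > 0. We want δ > 0 such that 0 < |t − 20| < δ implies |√t − √20| < ε.
Multiplying by the conjugate, |√t − √20| = |t − 20|/(√t + √20).
Restrict δ ≤ 20 so that |t − 20| < 20 forces t > 0, and then √t + √20 > √20.
Hence |√t − √20| < |t − 20|/√20, which is < ε once |t − 20| < √20·ε.
Take δ = min(20, √20·ε). If 0 < |t − 20| < δ then t > 0 and |√t − √20| < |t − 20|/√20 < ε.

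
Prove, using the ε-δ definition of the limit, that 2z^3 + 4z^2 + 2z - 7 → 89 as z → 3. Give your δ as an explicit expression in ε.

δ = min(1, ε/104)

Suppose ε > 0. We want δ > 0 such that 0 < |z − 3| < δ implies |(2z^3 + 4z^2 + 2z - 7) − 89| < ε.
(2z^3 + 4z^2 + 2z - 7) − 89 = 2z^3 + 4z^2 + 2z - 96 = (z − 3)(2z^2 + 10z + 32).
So |(2z^3 + 4z^2 + 2z - 7) − 89| = |z − 3|·|2z^2 + 10z + 32|.
Assume first that |z − 3| < 1, so |z| < 4. Then |2z^2 + 10z + 32| ≤ 2·4^2 + 10·4 + 32 = 104.
Hence |(2z^3 + 4z^2 + 2z - 7) − 89| ≤ 104|z − 3| < ε provided |z − 3| < ε/104.
Choosing δ = min(1, ε/104) ensures both conditions, hence |(2z^3 + 4z^2 + 2z - 7) − 89| < ε.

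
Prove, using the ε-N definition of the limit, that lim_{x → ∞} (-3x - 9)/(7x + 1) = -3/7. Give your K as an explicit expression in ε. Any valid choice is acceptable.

Let ε > 0. We seek K > 0 such that x > K implies |(-3x - 9)/(7x + 1) + 3/7| < ε.
(-3x - 9)/(7x + 1) + 3/7 = (7(-3x - 9) − (-3)(7x + 1)) / (7(7x + 1)) = -60/(7(7x + 1)).
For x > 0 we have 7x + 1 > 7x, so |(-3x - 9)/(7x + 1) + 3/7| = 60/(7(7x + 1)) < 60/(7·7x) = (60/49)/x.
Thus |(-3x - 9)/(7x + 1) + 3/7| < ε whenever x > (60/49)/ε.
Take K = (60/49)/ε. If x > K then |(-3x - 9)/(7x + 1) + 3/7| < (60/49)/x < ε.

K = (60/49)/ε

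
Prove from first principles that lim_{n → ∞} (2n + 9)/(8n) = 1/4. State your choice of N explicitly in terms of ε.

N = (9/8)/ε

Suppose ε > 0. For n ≥ 1, |(2n + 9)/(8n) − (1/4)| = |72|/(8(8n)) = 72/(8(8n)).
Since 8n ≥ 8n for n ≥ 1, this is ≤ 72/(8·8n) = (9/8)/n.
So |(2n + 9)/(8n) − (1/4)| < ε whenever n > (9/8)/ε.
Take N = (9/8)/ε. If n > N then |(2n + 9)/(8n) − (1/4)| ≤ (9/8)/n < ε.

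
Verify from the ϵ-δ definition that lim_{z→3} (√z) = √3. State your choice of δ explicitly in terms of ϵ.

Let ϵ > 0. We want δ > 0 such that 0 < |z − 3| < δ implies |√z − √3| < ϵ.
Rationalise: √z − √3 = (z − 3)/(√z + √3), so |√z − √3| = |z − 3|/(√z + √3).
Restrict δ ≤ 3 so that |z − 3| < 3 forces z > 0, and then √z + √3 > √3.
Hence |√z − √3| < |z − 3|/√3, which is < ϵ once |z − 3| < √3·ϵ.
Take δ = min(3, √3·ϵ). If 0 < |z − 3| < δ then z > 0 and |√z − √3| < |z − 3|/√3 < ϵ.

δ = min(3, √3·ϵ)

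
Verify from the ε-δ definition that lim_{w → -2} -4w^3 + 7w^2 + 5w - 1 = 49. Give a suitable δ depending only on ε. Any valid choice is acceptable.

δ = min(1, ε/106)

Let ε > 0 be given. We want δ > 0 such that 0 < |w + 2| < δ implies |(-4w^3 + 7w^2 + 5w - 1) − 49| < ε.
(-4w^3 + 7w^2 + 5w - 1) − 49 = -4w^3 + 7w^2 + 5w - 50 = (w + 2)(-4w^2 + 15w - 25).
So |(-4w^3 + 7w^2 + 5w - 1) − 49| = |w + 2|·|-4w^2 + 15w - 25|.
Assume first that |w + 2| < 1, so |w| < 3. Then |-4w^2 + 15w - 25| ≤ 4·3^2 + 15·3 + 25 = 106.
Hence |(-4w^3 + 7w^2 + 5w - 1) − 49| ≤ 106|w + 2| < ε provided |w + 2| < ε/106.
Take δ = min(1, ε/106). Then 0 < |w + 2| < δ gives both |w + 2| < 1 and |w + 2| < ε/106, so |(-4w^3 + 7w^2 + 5w - 1) − 49| < ε.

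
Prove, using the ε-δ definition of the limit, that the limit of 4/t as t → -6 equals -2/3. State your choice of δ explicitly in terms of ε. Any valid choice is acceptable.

δ = min(3, (9/2)ε)

Fix ε > 0. We seek δ > 0 such that 0 < |t + 6| < δ implies |4/t + 2/3| < ε.
|4/t + 2/3| = 4·|-6 − t|/(6·|t|) = 4|t + 6|/(6|t|).
Restrict δ ≤ 3. Then |t + 6| < 3 gives |t| > 3, so 6|t| > 18.
Then |4/t + 2/3| < 4|t + 6|/18, which is < ε when |t + 6| < (9/2)ε.
Take δ = min(3, (9/2)ε). Then 0 < |t + 6| < δ gives both |t + 6| < 3 and |t + 6| < (9/2)ε, so |4/t + 2/3| < ε.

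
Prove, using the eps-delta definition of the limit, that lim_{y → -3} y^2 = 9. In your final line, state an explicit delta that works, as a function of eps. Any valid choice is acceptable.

delta = min(1, eps/7)

Suppose eps > 0. We seek delta > 0 with 0 < |y + 3| < delta ⇒ |y^2 − 9| < eps.
Factor: y^2 − 9 = (y + 3)(y - 3), so |y^2 − 9| = |y + 3|·|y - 3|.
Restrict delta ≤ 1. Then |y + 3| < 1 gives |y| < 4, so by the triangle inequality |y - 3| ≤ 4 + 3 = 7.
Hence |y^2 − 9| ≤ 7|y + 3|, which is < eps once |y + 3| < eps/7.
Take delta = min(1, eps/7). If 0 < |y + 3| < delta then both bounds hold and |y^2 − 9| ≤ 7|y + 3| < 7·(eps/7) = eps.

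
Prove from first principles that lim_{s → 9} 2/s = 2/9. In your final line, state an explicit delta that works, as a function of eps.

Let eps > 0. We seek delta > 0 such that 0 < |s − 9| < delta implies |2/s − (2/9)| < eps.
|2/s − (2/9)| = 2·|9 − s|/(9·|s|) = 2|s − 9|/(9|s|).
Require delta ≤ 9/2 so that |s| > 9 − 9/2 = 9/2, hence 9|s| > 81/2.
Then |2/s − (2/9)| < 2|s − 9|/(81/2), which is < eps when |s − 9| < (81/4)eps.
Take delta = min(9/2, (81/4)eps). Then 0 < |s − 9| < delta gives both |s − 9| < 9/2 and |s − 9| < (81/4)eps, so |2/s − (2/9)| < eps.

delta = min(9/2, (81/4)eps)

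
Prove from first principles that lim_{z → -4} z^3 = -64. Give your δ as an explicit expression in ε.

δ = min(1, ε/61)

Suppose ε > 0. We seek δ > 0 with 0 < |z + 4| < δ ⇒ |z^3 + 64| < ε.
Factor: z^3 + 64 = (z + 4)(z^2 - 4z + 16), so |z^3 + 64| = |z + 4|·|z^2 - 4z + 16|.
Impose δ ≤ 1 so that |z| < 5; then |z^2 - 4z + 16| ≤ 61.
Hence |z^3 + 64| ≤ 61|z + 4|, which is < ε once |z + 4| < ε/61.
Take δ = min(1, ε/61). If 0 < |z + 4| < δ then both bounds hold and |z^3 + 64| ≤ 61|z + 4| < 61·(ε/61) = ε.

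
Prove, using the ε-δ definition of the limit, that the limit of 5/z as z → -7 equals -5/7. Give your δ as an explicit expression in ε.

Suppose ε > 0. We seek δ > 0 such that 0 < |z + 7| < δ implies |5/z + 5/7| < ε.
|5/z + 5/7| = 5·|-7 − z|/(7·|z|) = 5|z + 7|/(7|z|).
Restrict δ ≤ 7/2. Then |z + 7| < 7/2 gives |z| > 7/2, so 7|z| > 49/2.
Then |5/z + 5/7| < 5|z + 7|/(49/2), which is < ε when |z + 7| < (49/10)ε.
Take δ = min(7/2, (49/10)ε). Then 0 < |z + 7| < δ gives both |z + 7| < 7/2 and |z + 7| < (49/10)ε, so |5/z + 5/7| < ε.

δ = min(7/2, (49/10)ε)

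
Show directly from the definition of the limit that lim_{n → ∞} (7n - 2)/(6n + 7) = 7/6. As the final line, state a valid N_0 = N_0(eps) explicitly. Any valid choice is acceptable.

N_0 = (61/36)/eps

Fix eps > 0. For n ≥ 1, |(7n - 2)/(6n + 7) − (7/6)| = |-61|/(6(6n + 7)) = 61/(6(6n + 7)).
Since 6n + 7 ≥ 6n for n ≥ 1, this is ≤ 61/(6·6n) = (61/36)/n.
So |(7n - 2)/(6n + 7) − (7/6)| < eps whenever n > (61/36)/eps.
Take N_0 = (61/36)/eps. If n > N_0 then |(7n - 2)/(6n + 7) − (7/6)| ≤ (61/36)/n < eps.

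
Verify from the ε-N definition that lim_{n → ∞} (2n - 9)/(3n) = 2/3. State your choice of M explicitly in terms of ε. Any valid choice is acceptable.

Suppose ε > 0. For n ≥ 1, |(2n - 9)/(3n) − (2/3)| = |-27|/(3(3n)) = 27/(3(3n)).
Since 3n ≥ 3n for n ≥ 1, this is ≤ 27/(3·3n) = 3/n.
So |(2n - 9)/(3n) − (2/3)| < ε whenever n > 3/ε.
Take M = 3/ε. If n > M then |(2n - 9)/(3n) − (2/3)| ≤ 3/n < ε.

M = 3/ε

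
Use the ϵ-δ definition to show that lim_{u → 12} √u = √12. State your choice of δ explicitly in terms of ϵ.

δ = min(12, √12·ϵ)

Fix ϵ > 0. We want δ > 0 such that 0 < |u − 12| < δ implies |√u − √12| < ϵ.
Rationalise: √u − √12 = (u − 12)/(√u + √12), so |√u − √12| = |u − 12|/(√u + √12).
Restrict δ ≤ 12 so that |u − 12| < 12 forces u > 0, and then √u + √12 > √12.
Hence |√u − √12| < |u − 12|/√12, which is < ϵ once |u − 12| < √12·ϵ.
Take δ = min(12, √12·ϵ). If 0 < |u − 12| < δ then u > 0 and |√u − √12| < |u − 12|/√12 < ϵ.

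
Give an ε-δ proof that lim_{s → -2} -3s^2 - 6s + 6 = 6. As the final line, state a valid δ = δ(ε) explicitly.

δ = min(2, ε/12)

Suppose ε > 0. We want δ > 0 such that 0 < |s + 2| < δ implies |(-3s^2 - 6s + 6) − 6| < ε.
(-3s^2 - 6s + 6) − 6 = -3s^2 - 6s = (s + 2)(-3s).
So |(-3s^2 - 6s + 6) − 6| = |s + 2|·|-3s|.
Assume first that |s + 2| < 2, so |s| < 4. Then |-3s| ≤ 3·4 = 12.
Hence |(-3s^2 - 6s + 6) − 6| ≤ 12|s + 2| < ε provided |s + 2| < ε/12.
Take δ = min(2, ε/12). Then 0 < |s + 2| < δ gives both |s + 2| < 2 and |s + 2| < ε/12, so |(-3s^2 - 6s + 6) − 6| < ε.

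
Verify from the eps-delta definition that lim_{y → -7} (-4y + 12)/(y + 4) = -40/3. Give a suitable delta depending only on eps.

Fix eps > 0. We want delta > 0 with 0 < |y + 7| < delta ⇒ |(-4y + 12)/(y + 4) + 40/3| < eps.
Combining over a common denominator, (-4y + 12)/(y + 4) + 40/3 = [(-4y + 12)·(-3) − 40·(y + 4)] / [(-3)·(y + 4)] = -28(y + 7) / ((-3)(y + 4)).
So |(-4y + 12)/(y + 4) + 40/3| = 28|y + 7| / (3·|y + 4|).
Require delta ≤ 3/2, so |y + 4| ≥ |-3| − |y + 7| > 3 − 3/2 = 3/2.
Hence |(-4y + 12)/(y + 4) + 40/3| < 28|y + 7|/(3·(3/2)) = (56/9)|y + 7|, which is < eps once |y + 7| < (9/56)eps.
Take delta = min(3/2, (9/56)eps). Then 0 < |y + 7| < delta forces both bounds, so |(-4y + 12)/(y + 4) + 40/3| < eps.

delta = min(3/2, (9/56)eps)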